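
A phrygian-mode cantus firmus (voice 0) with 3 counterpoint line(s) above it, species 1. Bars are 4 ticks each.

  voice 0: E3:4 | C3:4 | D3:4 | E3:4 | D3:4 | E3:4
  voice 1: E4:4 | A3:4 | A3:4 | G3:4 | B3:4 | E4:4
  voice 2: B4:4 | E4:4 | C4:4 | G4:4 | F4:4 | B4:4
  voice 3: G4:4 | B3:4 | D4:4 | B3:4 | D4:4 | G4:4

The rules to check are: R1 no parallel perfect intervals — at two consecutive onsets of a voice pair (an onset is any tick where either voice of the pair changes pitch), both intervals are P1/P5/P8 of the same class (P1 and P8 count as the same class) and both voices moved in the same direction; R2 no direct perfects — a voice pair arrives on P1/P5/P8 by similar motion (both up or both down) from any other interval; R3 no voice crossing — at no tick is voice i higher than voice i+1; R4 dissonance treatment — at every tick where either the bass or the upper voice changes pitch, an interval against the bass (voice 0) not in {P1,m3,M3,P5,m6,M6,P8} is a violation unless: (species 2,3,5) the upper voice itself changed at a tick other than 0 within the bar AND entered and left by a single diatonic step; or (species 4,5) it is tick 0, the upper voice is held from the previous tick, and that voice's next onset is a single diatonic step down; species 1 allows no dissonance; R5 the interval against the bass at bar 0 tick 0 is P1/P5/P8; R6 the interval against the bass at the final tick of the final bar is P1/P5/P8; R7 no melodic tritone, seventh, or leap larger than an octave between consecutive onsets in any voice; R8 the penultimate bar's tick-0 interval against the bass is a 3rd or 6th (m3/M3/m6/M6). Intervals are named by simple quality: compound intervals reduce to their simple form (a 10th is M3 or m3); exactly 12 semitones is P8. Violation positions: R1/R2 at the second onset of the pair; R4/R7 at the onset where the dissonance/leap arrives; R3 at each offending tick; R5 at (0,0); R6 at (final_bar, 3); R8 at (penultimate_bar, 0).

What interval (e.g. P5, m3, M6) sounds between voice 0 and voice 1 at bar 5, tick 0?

voice 0=E3 voice 1=E4 -> P8

P8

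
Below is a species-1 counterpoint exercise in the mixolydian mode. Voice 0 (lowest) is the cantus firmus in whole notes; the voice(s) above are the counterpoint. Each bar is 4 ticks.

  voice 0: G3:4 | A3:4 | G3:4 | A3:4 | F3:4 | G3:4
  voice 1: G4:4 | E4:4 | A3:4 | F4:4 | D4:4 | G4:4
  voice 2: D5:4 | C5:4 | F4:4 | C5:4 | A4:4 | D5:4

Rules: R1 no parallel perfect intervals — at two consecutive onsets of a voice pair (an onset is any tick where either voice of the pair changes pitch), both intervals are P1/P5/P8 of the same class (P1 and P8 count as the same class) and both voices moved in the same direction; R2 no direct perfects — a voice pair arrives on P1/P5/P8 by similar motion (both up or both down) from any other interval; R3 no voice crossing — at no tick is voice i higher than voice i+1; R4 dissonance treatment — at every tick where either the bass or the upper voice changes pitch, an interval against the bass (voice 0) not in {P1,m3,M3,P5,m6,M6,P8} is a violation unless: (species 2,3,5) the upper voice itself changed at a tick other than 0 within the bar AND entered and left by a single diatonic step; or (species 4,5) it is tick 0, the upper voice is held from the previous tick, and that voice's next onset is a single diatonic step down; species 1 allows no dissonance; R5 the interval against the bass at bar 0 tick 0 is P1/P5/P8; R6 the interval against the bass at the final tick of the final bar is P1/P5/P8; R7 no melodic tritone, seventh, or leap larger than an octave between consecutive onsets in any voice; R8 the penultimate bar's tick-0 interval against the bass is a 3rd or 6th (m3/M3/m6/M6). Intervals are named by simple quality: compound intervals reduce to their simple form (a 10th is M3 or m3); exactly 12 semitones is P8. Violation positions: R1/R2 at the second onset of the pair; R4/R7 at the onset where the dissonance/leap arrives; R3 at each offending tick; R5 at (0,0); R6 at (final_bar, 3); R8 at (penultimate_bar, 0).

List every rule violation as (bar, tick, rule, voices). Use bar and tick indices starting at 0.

(2, 0, R4, (0, 1))
(2, 0, R4, (0, 2))
(3, 0, R2, (1, 2))
(4, 0, R1, (1, 2))
(5, 0, R1, (1, 2))
(5, 0, R2, (0, 1))
(5, 0, R2, (0, 2))

bar 0: v0=G3 v1=G4 v2=D5 downbeat P5
bar 1: v0=A3 v1=E4 v2=C5 downbeat m3
bar 2: v0=G3 v1=A3 v2=F4 downbeat m7
bar 3: v0=A3 v1=F4 v2=C5 downbeat m3
bar 4: v0=F3 v1=D4 v2=A4 downbeat M3
bar 5: v0=G3 v1=G4 v2=D5 downbeat P5
  -> R4 @ bar 2 tick 0 v(0, 1): G3/A3 M2 untreated
  -> R4 @ bar 2 tick 0 v(0, 2): G3/F4 m7 untreated
  -> R2 @ bar 3 tick 0 v(1, 2): A3/F4 m6 -> F4/C5 P5 similar
  -> R1 @ bar 4 tick 0 v(1, 2): F4/C5 P5 -> D4/A4 P5 similar
  -> R1 @ bar 5 tick 0 v(1, 2): D4/A4 P5 -> G4/D5 P5 similar
  -> R2 @ bar 5 tick 0 v(0, 1): F3/D4 M6 -> G3/G4 P8 similar
  -> R2 @ bar 5 tick 0 v(0, 2): F3/A4 M3 -> G3/D5 P5 similar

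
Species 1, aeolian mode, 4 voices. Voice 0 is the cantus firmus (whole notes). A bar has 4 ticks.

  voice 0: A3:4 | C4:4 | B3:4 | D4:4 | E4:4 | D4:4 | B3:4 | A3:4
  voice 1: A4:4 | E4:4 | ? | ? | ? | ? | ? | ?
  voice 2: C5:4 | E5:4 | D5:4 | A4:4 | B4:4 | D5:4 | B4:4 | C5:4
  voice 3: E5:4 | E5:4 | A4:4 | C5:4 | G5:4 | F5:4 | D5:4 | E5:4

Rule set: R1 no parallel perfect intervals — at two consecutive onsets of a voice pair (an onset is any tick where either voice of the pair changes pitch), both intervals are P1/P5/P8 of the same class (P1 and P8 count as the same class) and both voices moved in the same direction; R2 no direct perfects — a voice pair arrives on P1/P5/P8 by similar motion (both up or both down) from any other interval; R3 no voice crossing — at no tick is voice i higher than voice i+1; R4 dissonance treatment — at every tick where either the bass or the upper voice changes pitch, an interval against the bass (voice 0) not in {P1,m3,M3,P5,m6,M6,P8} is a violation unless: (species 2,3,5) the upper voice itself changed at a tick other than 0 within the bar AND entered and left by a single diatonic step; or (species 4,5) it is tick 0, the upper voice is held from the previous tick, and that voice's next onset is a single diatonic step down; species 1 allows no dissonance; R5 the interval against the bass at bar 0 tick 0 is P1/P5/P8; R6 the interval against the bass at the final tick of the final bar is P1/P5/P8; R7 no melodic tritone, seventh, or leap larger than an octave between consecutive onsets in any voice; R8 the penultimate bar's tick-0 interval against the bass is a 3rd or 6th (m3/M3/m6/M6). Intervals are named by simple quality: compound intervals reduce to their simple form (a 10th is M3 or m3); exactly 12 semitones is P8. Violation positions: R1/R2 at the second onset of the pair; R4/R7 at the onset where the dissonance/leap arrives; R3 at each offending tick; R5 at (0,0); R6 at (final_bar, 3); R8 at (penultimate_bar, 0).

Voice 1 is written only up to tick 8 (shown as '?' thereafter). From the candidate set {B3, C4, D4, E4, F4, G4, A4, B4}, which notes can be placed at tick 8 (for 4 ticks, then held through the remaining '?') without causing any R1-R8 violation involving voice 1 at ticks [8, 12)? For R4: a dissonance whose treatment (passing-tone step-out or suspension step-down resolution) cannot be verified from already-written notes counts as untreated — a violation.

B3: violates R2
C4: violates R4
D4: violates R1,R2
E4: violates R4
F4: violates R4
G4: legal
A4: violates R4
B4: legal

{B4, G4}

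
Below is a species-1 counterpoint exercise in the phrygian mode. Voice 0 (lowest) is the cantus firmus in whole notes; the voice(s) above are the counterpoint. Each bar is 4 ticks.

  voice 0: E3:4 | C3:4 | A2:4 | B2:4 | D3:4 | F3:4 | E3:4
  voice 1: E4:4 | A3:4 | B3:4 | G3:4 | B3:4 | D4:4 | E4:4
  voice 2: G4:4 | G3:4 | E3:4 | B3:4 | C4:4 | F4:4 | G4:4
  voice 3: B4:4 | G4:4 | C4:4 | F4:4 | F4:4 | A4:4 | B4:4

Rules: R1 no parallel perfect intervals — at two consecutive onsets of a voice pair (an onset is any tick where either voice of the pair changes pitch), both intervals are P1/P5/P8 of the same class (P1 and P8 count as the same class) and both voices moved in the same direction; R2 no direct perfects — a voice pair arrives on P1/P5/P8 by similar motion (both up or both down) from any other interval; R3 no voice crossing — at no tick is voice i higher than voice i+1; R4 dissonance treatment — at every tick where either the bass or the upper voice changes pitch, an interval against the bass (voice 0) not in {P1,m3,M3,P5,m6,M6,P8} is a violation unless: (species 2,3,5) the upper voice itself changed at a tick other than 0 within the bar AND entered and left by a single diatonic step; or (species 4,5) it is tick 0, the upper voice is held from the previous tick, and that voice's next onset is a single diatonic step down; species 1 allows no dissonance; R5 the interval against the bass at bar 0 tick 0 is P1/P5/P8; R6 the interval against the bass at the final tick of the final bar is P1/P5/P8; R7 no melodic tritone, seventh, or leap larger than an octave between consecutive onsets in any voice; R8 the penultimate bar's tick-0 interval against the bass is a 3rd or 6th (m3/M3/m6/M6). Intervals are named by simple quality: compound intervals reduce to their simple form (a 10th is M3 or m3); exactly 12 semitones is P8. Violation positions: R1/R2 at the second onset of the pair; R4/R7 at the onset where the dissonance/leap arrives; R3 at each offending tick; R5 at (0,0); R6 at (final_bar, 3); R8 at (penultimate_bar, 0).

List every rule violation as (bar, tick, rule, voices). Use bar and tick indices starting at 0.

(0, 0, R5, (0, 2))
(1, 0, R1, (0, 3))
(1, 0, R2, (0, 2))
(1, 0, R2, (2, 3))
(1, 0, R3, (1, 2))
(1, 1, R3, (1, 2))
(1, 2, R3, (1, 2))
(1, 3, R3, (1, 2))
(2, 0, R1, (0, 2))
(2, 0, R3, (1, 2))
(2, 0, R4, (0, 1))
(2, 1, R3, (1, 2))
(2, 2, R3, (1, 2))
(2, 3, R3, (1, 2))
(3, 0, R2, (0, 2))
(3, 0, R4, (0, 3))
(4, 0, R4, (0, 2))
(5, 0, R2, (0, 2))
(5, 0, R2, (1, 3))
(5, 0, R8, (0, 2))
(6, 0, R1, (1, 3))
(6, 3, R6, (0, 2))

bar 0: v0=E3 v1=E4 v2=G4 v3=B4 downbeat P5
bar 1: v0=C3 v1=A3 v2=G3 v3=G4 downbeat P5
bar 2: v0=A2 v1=B3 v2=E3 v3=C4 downbeat m3
bar 3: v0=B2 v1=G3 v2=B3 v3=F4 downbeat TT
bar 4: v0=D3 v1=B3 v2=C4 v3=F4 downbeat m3
bar 5: v0=F3 v1=D4 v2=F4 v3=A4 downbeat M3
bar 6: v0=E3 v1=E4 v2=G4 v3=B4 downbeat P5
  -> R5 @ bar 0 tick 0 v(0, 2): opens on m3
  -> R1 @ bar 1 tick 0 v(0, 3): E3/B4 P5 -> C3/G4 P5 similar
  -> R2 @ bar 1 tick 0 v(0, 2): E3/G4 m3 -> C3/G3 P5 similar
  -> R2 @ bar 1 tick 0 v(2, 3): G4/B4 M3 -> G3/G4 P8 similar
  -> R3 @ bar 1 tick 0 v(1, 2): A3 above G3
  -> R3 @ bar 1 tick 1 v(1, 2): A3 above G3
  -> R3 @ bar 1 tick 2 v(1, 2): A3 above G3
  -> R3 @ bar 1 tick 3 v(1, 2): A3 above G3
  -> R1 @ bar 2 tick 0 v(0, 2): C3/G3 P5 -> A2/E3 P5 similar
  -> R3 @ bar 2 tick 0 v(1, 2): B3 above E3
  -> R4 @ bar 2 tick 0 v(0, 1): A2/B3 M2 untreated
  -> R3 @ bar 2 tick 1 v(1, 2): B3 above E3
  -> R3 @ bar 2 tick 2 v(1, 2): B3 above E3
  -> R3 @ bar 2 tick 3 v(1, 2): B3 above E3
  -> R2 @ bar 3 tick 0 v(0, 2): A2/E3 P5 -> B2/B3 P8 similar
  -> R4 @ bar 3 tick 0 v(0, 3): B2/F4 TT untreated
  -> R4 @ bar 4 tick 0 v(0, 2): D3/C4 m7 untreated
  -> R2 @ bar 5 tick 0 v(0, 2): D3/C4 m7 -> F3/F4 P8 similar
  -> R2 @ bar 5 tick 0 v(1, 3): B3/F4 TT -> D4/A4 P5 similar
  -> R8 @ bar 5 tick 0 v(0, 2): penult P8 not 3rd/6th
  -> R1 @ bar 6 tick 0 v(1, 3): D4/A4 P5 -> E4/B4 P5 similar
  -> R6 @ bar 6 tick 3 v(0, 2): closes on m3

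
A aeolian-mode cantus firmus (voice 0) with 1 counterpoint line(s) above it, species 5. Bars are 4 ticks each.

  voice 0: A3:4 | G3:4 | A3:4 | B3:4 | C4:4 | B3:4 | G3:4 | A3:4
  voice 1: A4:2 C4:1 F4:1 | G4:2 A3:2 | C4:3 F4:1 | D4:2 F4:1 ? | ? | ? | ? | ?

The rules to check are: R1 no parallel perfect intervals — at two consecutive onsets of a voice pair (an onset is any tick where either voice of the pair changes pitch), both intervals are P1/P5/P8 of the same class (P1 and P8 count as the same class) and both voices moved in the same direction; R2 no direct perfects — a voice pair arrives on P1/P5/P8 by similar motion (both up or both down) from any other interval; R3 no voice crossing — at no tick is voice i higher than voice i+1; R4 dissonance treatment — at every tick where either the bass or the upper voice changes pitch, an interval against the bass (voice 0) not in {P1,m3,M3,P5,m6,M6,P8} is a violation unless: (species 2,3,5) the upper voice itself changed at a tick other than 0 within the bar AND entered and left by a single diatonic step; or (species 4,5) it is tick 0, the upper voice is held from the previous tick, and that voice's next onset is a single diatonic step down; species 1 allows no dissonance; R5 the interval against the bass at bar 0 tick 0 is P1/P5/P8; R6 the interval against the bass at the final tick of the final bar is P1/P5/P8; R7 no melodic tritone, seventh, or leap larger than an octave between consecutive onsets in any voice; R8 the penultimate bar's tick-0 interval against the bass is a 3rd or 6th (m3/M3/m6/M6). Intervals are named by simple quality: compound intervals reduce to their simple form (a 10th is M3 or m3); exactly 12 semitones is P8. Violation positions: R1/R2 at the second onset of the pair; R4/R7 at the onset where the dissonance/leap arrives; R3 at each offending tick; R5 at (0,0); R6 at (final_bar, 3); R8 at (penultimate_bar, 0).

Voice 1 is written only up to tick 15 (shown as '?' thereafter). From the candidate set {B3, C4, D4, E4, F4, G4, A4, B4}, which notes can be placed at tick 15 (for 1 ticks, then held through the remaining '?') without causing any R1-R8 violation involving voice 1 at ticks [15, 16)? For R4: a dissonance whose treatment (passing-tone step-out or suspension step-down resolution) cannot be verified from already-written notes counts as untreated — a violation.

B3: violates R7
C4: violates R4
D4: legal
E4: violates R4
F4: legal
G4: legal
A4: violates R4
B4: violates R7

{D4, F4, G4}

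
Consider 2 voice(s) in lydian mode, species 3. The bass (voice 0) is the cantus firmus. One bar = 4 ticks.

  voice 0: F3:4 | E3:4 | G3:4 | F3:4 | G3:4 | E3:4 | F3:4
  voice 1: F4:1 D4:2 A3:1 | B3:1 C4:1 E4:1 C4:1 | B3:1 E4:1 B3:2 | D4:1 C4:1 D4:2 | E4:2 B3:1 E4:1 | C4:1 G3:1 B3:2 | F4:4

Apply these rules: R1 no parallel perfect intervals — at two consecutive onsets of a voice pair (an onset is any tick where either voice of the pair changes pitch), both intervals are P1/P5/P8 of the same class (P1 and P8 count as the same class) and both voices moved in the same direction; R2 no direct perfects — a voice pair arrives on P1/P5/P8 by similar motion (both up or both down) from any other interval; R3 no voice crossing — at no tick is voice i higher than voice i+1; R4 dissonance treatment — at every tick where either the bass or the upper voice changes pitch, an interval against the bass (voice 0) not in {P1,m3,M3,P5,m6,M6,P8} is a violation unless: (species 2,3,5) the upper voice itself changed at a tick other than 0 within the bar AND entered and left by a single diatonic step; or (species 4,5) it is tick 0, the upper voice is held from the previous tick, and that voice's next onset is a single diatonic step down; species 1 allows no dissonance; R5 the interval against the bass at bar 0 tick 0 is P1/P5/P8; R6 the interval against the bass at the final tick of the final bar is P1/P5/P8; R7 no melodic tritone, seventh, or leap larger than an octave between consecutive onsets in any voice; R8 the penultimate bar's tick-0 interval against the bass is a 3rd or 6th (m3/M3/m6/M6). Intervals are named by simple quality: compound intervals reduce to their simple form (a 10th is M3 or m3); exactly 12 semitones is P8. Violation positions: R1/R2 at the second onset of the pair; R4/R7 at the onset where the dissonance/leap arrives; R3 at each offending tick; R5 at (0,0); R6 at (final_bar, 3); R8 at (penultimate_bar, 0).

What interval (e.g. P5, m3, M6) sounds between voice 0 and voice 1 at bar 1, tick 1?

m6

voice 0=E3 voice 1=C4 -> m6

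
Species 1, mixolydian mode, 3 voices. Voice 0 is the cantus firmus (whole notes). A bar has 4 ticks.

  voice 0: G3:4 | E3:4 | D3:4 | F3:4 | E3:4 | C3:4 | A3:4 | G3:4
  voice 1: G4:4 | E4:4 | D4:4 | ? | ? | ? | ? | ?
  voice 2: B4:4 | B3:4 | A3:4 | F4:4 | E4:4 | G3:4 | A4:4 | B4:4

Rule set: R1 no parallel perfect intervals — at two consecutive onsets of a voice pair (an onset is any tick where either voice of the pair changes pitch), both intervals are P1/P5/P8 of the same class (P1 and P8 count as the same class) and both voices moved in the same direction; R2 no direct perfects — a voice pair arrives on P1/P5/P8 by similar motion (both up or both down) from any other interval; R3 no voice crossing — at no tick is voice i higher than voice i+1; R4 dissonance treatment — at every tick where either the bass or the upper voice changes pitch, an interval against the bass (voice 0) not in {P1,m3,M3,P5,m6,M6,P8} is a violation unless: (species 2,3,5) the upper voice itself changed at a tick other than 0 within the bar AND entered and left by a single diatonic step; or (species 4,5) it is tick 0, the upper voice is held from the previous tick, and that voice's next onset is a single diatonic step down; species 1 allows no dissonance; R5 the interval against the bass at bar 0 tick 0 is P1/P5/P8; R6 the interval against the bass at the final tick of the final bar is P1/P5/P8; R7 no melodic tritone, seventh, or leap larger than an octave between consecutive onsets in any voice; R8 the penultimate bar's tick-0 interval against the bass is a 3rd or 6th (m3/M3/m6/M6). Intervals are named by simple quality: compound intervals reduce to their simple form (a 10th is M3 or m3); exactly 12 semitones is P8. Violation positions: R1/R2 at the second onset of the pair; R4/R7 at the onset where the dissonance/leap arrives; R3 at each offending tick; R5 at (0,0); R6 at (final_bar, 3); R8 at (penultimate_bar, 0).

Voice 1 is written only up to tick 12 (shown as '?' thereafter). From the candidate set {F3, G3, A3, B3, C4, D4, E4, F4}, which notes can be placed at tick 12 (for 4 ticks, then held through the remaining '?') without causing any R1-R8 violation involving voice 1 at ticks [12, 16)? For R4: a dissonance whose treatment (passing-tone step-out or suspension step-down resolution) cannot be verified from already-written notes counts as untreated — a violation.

F3: legal
G3: violates R4
A3: legal
B3: violates R4
C4: legal
D4: legal
E4: violates R4
F4: violates R1,R2

{A3, C4, D4, F3}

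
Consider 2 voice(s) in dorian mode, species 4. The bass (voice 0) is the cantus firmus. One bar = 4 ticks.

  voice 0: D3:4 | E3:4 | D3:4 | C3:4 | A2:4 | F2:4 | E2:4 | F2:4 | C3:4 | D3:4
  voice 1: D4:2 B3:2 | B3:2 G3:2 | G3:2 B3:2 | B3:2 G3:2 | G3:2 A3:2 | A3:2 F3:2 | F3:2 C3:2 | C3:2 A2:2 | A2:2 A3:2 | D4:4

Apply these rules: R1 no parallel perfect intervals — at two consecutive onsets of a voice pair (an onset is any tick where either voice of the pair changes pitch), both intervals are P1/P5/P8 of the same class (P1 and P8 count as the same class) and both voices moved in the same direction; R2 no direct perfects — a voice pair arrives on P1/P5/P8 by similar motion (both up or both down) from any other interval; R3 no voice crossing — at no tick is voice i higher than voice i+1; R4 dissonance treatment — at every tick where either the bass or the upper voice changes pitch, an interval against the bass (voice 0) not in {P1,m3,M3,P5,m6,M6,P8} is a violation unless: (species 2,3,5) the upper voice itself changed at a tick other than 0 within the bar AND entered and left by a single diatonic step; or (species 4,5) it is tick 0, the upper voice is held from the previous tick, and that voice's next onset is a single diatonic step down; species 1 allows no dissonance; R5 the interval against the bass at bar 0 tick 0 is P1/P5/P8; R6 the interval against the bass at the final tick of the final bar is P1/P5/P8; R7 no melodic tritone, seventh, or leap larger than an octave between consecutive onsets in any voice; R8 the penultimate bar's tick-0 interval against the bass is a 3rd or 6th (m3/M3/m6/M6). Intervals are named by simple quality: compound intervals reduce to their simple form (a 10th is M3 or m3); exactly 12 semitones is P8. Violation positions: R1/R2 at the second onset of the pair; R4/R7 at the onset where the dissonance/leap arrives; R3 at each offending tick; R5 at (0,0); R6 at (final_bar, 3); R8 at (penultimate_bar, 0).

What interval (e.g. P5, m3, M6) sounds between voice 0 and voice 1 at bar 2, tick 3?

M6

voice 0=D3 voice 1=B3 -> M6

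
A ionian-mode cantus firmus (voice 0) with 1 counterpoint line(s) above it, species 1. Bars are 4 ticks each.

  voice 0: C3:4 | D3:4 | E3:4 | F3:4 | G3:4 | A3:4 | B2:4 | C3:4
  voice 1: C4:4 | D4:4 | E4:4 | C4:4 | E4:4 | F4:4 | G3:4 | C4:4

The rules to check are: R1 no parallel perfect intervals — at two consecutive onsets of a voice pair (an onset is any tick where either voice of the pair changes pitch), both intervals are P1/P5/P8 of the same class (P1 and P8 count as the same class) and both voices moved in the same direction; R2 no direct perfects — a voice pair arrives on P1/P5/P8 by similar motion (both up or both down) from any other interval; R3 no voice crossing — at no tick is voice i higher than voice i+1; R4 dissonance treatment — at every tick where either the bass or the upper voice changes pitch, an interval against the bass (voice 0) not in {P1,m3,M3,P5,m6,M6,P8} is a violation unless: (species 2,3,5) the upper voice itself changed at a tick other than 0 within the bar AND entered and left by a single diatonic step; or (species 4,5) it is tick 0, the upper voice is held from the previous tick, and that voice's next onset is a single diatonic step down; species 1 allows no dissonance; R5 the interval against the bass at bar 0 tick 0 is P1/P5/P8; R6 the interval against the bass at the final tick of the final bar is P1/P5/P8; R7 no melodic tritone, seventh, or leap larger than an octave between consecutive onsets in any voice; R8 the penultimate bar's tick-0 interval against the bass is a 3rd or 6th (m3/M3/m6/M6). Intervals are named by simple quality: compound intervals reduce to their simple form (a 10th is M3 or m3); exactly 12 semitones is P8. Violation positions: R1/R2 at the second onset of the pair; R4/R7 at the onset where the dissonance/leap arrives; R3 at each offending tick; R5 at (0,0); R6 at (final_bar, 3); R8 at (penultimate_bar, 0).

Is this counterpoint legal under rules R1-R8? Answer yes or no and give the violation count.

bar 0: v0=C3 v1=C4 (P8)
bar 1: v0=D3 v1=D4 (P8)
bar 2: v0=E3 v1=E4 (P8)
bar 3: v0=F3 v1=C4 (P5)
bar 4: v0=G3 v1=E4 (M6)
bar 5: v0=A3 v1=F4 (m6)
bar 6: v0=B2 v1=G3 (m6)
bar 7: v0=C3 v1=C4 (P8)
  R1 @ bar1.0: C3/C4 P8 -> D3/D4 P8 similar
  R1 @ bar2.0: D3/D4 P8 -> E3/E4 P8 similar
  R7 @ bar6.0: A3->B2 leap 10st
  R7 @ bar6.0: F4->G3 leap 10st
  R2 @ bar7.0: B2/G3 m6 -> C3/C4 P8 similar

No (5 violations)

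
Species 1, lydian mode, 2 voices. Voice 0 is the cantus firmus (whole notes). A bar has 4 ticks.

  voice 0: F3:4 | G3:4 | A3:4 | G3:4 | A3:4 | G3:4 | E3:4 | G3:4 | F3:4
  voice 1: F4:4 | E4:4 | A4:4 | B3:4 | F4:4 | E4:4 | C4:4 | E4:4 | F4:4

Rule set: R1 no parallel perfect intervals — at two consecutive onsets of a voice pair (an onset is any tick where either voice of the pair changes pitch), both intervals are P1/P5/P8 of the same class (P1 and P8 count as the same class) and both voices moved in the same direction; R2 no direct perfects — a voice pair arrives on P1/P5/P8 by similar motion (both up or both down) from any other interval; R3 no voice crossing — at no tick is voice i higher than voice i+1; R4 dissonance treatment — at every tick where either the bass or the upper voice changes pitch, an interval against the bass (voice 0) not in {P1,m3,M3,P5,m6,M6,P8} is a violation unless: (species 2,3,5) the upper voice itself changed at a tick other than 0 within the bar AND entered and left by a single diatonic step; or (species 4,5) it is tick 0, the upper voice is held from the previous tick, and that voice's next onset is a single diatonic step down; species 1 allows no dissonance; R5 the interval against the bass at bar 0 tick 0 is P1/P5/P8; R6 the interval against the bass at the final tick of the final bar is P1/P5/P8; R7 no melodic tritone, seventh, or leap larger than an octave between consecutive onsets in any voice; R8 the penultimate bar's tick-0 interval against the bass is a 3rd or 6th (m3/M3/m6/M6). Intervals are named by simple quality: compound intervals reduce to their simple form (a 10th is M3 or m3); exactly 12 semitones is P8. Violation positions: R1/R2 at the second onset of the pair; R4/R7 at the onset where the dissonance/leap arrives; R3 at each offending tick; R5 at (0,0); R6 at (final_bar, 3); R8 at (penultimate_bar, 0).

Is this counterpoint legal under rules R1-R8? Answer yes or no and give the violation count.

bar 0: v0=F3 v1=F4 (P8)
bar 1: v0=G3 v1=E4 (M6)
bar 2: v0=A3 v1=A4 (P8)
bar 3: v0=G3 v1=B3 (M3)
bar 4: v0=A3 v1=F4 (m6)
bar 5: v0=G3 v1=E4 (M6)
bar 6: v0=E3 v1=C4 (m6)
bar 7: v0=G3 v1=E4 (M6)
bar 8: v0=F3 v1=F4 (P8)
  R2 @ bar2.0: G3/E4 M6 -> A3/A4 P8 similar
  R7 @ bar3.0: A4->B3 leap 10st
  R7 @ bar4.0: B3->F4 leap 6st

No (3 violations)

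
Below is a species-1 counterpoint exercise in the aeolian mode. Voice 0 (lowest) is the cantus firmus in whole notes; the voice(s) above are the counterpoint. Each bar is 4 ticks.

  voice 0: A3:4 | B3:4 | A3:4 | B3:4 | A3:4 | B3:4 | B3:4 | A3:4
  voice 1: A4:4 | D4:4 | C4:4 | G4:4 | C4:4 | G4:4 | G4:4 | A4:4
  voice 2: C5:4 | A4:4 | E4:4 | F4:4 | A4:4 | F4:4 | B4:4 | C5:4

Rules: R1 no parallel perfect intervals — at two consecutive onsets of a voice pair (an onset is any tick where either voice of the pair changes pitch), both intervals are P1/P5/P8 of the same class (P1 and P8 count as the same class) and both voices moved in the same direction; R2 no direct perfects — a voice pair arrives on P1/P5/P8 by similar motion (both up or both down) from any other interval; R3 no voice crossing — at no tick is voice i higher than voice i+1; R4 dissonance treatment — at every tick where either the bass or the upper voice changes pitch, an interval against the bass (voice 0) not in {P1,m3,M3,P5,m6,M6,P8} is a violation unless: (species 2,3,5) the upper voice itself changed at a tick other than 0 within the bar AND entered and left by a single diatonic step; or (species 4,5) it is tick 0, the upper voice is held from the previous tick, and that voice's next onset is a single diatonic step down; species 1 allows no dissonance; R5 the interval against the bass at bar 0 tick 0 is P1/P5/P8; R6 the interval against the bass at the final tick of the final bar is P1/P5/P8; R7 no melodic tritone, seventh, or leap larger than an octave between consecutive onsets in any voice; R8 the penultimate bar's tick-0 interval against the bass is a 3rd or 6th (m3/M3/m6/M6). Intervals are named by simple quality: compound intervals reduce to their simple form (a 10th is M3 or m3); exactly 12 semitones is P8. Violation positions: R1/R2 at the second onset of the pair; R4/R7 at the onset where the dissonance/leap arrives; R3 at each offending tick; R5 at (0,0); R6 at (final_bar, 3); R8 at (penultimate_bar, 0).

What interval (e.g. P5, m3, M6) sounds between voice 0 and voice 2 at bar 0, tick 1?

voice 0=A3 voice 2=C5 -> m3

m3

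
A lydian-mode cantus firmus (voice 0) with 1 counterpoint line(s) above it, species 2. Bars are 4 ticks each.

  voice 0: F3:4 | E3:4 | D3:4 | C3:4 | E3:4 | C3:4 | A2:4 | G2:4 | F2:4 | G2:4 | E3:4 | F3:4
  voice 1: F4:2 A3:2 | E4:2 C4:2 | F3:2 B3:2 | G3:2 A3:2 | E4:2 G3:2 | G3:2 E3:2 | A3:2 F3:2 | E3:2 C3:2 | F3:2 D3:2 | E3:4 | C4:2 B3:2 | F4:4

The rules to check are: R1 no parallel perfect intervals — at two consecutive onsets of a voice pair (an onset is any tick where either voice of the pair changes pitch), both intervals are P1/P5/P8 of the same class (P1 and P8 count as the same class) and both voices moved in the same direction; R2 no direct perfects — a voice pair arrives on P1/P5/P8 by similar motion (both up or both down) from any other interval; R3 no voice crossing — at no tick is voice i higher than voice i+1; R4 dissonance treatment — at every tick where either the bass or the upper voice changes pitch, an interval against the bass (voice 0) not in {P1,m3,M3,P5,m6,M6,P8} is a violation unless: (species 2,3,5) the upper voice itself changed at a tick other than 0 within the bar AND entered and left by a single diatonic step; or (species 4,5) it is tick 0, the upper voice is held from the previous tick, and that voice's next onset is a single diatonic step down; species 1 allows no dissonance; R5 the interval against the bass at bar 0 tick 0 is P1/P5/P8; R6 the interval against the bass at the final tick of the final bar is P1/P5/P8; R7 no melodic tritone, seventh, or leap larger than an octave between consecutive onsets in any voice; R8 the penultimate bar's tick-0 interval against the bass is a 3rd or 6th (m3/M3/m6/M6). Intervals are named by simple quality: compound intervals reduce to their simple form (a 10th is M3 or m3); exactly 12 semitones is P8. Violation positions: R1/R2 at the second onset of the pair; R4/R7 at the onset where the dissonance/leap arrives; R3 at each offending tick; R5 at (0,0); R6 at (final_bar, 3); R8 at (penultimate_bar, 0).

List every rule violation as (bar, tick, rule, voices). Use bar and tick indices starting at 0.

bar 0: v0=F3 v1=F4 downbeat P8
bar 1: v0=E3 v1=E4 downbeat P8
bar 2: v0=D3 v1=F3 downbeat m3
bar 3: v0=C3 v1=G3 downbeat P5
bar 4: v0=E3 v1=E4 downbeat P8
bar 5: v0=C3 v1=G3 downbeat P5
bar 6: v0=A2 v1=A3 downbeat P8
bar 7: v0=G2 v1=E3 downbeat M6
bar 8: v0=F2 v1=F3 downbeat P8
bar 9: v0=G2 v1=E3 downbeat M6
bar 10: v0=E3 v1=C4 downbeat m6
bar 11: v0=F3 v1=F4 downbeat P8
  -> R7 @ bar 2 tick 2 v(1,): F3->B3 leap 6st
  -> R2 @ bar 3 tick 0 v(0, 1): D3/B3 M6 -> C3/G3 P5 similar
  -> R2 @ bar 4 tick 0 v(0, 1): C3/A3 M6 -> E3/E4 P8 similar
  -> R4 @ bar 7 tick 2 v(0, 1): G2/C3 P4 untreated
  -> R2 @ bar 11 tick 0 v(0, 1): E3/B3 P5 -> F3/F4 P8 similar
  -> R7 @ bar 11 tick 0 v(1,): B3->F4 leap 6st

(2, 2, R7, (1,))
(3, 0, R2, (0, 1))
(4, 0, R2, (0, 1))
(7, 2, R4, (0, 1))
(11, 0, R2, (0, 1))
(11, 0, R7, (1,))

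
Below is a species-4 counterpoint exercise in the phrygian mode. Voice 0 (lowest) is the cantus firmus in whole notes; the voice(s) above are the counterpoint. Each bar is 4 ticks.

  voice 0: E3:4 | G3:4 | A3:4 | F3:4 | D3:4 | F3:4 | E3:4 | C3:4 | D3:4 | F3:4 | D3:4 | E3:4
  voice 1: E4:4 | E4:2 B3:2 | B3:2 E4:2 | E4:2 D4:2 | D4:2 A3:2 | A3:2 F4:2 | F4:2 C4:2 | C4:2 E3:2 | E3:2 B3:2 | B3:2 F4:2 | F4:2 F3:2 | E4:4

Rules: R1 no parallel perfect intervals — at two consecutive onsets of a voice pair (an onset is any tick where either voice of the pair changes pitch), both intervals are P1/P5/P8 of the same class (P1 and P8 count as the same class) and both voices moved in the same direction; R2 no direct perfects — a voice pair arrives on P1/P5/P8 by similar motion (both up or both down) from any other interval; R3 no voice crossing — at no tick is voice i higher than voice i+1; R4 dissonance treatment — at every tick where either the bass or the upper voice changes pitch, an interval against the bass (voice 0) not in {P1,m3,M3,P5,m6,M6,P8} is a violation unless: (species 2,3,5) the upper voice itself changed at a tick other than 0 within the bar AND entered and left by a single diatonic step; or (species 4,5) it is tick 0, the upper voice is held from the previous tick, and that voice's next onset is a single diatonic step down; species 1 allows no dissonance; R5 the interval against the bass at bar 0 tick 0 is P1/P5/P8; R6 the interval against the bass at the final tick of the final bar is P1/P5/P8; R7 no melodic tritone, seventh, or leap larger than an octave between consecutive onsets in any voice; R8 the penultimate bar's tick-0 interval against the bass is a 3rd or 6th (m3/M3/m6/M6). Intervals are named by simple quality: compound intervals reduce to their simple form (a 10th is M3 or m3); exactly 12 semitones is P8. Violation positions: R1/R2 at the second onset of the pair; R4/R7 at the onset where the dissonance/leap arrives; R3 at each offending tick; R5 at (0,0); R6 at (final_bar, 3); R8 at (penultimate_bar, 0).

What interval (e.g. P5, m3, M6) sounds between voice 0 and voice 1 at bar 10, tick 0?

m3

voice 0=D3 voice 1=F4 -> m3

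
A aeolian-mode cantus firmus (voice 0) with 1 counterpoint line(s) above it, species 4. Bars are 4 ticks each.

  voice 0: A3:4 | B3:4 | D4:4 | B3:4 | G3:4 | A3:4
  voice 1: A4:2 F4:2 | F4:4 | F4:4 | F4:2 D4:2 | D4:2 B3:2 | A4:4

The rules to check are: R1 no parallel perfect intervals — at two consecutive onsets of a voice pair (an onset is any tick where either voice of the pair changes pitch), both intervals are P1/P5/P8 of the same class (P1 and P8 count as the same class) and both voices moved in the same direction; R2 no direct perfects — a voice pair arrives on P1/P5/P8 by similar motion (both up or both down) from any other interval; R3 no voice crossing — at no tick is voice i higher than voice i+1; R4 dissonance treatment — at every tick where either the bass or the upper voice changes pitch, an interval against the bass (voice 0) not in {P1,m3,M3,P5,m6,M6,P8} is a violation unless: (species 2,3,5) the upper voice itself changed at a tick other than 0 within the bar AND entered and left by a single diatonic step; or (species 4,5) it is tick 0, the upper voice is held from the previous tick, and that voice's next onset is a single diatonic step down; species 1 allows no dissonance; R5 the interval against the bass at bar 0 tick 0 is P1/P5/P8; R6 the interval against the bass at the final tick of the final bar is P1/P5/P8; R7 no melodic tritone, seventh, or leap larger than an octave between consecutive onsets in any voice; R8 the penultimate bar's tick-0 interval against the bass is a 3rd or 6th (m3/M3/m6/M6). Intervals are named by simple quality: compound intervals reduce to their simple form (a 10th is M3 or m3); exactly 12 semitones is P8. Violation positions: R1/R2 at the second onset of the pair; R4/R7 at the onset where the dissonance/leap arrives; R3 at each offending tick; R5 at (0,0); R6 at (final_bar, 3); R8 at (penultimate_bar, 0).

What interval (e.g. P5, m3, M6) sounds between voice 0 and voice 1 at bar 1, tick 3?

TT

voice 0=B3 voice 1=F4 -> TT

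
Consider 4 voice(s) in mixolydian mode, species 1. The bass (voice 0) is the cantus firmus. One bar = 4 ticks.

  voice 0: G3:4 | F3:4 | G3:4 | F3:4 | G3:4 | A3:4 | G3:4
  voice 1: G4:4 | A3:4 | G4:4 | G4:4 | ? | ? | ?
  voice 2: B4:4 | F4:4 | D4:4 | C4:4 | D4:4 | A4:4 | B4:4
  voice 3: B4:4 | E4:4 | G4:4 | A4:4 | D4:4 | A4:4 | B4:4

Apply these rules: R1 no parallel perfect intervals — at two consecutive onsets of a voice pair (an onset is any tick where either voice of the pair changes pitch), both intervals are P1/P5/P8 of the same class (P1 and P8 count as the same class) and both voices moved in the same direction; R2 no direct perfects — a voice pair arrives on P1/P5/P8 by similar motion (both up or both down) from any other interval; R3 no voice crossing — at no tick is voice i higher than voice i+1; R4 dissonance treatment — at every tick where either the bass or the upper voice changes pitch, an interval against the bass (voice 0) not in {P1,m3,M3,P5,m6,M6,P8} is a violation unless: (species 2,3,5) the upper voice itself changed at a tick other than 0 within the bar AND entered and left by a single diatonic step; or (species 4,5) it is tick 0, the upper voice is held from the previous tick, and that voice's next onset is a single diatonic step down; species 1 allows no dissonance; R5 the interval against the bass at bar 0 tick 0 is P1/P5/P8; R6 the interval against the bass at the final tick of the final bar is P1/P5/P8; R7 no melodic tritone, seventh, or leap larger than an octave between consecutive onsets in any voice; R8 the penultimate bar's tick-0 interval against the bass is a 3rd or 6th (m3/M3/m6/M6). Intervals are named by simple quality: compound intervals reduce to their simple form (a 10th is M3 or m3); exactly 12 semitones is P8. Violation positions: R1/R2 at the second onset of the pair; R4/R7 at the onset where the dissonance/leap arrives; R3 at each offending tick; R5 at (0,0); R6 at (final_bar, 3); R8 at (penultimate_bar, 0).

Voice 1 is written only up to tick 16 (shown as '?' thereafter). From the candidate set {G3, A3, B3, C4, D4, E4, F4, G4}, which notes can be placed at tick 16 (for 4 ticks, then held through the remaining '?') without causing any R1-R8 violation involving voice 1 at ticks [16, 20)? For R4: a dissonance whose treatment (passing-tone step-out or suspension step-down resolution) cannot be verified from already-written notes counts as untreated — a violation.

G3: violates R2
A3: violates R4,R7
B3: legal
C4: violates R4
D4: violates R2
E4: violates R3
F4: violates R3,R4
G4: violates R3

{B3}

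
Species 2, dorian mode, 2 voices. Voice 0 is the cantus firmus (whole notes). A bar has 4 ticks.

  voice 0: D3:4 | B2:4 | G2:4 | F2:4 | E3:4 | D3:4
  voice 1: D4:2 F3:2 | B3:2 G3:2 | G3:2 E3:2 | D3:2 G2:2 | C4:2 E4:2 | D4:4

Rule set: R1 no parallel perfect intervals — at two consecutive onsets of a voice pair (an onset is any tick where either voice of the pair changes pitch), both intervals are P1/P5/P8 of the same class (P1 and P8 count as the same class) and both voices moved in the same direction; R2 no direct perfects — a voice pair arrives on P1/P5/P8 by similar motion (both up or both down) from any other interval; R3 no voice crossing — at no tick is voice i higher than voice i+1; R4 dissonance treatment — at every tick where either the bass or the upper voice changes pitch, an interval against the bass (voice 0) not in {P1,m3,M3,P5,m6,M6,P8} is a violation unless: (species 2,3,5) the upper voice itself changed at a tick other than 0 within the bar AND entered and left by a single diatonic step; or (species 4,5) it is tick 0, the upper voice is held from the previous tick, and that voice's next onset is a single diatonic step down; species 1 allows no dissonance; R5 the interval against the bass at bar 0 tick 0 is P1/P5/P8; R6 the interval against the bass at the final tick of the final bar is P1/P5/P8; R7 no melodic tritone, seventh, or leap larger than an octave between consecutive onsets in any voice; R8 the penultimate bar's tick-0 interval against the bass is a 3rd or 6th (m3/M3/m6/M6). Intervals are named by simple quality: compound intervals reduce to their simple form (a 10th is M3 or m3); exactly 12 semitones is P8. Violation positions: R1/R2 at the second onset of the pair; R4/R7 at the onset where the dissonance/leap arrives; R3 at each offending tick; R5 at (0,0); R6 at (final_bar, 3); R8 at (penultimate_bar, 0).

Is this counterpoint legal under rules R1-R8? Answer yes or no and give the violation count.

bar 0: v0=D3 v1=D4 (P8)
bar 1: v0=B2 v1=B3 (P8)
bar 2: v0=G2 v1=G3 (P8)
bar 3: v0=F2 v1=D3 (M6)
bar 4: v0=E3 v1=C4 (m6)
bar 5: v0=D3 v1=D4 (P8)
  R7 @ bar1.0: F3->B3 leap 6st
  R4 @ bar3.2: F2/G2 M2 untreated
  R7 @ bar4.0: F2->E3 leap 11st
  R7 @ bar4.0: G2->C4 leap 17st
  R1 @ bar5.0: E3/E4 P8 -> D3/D4 P8 similar

No (5 violations)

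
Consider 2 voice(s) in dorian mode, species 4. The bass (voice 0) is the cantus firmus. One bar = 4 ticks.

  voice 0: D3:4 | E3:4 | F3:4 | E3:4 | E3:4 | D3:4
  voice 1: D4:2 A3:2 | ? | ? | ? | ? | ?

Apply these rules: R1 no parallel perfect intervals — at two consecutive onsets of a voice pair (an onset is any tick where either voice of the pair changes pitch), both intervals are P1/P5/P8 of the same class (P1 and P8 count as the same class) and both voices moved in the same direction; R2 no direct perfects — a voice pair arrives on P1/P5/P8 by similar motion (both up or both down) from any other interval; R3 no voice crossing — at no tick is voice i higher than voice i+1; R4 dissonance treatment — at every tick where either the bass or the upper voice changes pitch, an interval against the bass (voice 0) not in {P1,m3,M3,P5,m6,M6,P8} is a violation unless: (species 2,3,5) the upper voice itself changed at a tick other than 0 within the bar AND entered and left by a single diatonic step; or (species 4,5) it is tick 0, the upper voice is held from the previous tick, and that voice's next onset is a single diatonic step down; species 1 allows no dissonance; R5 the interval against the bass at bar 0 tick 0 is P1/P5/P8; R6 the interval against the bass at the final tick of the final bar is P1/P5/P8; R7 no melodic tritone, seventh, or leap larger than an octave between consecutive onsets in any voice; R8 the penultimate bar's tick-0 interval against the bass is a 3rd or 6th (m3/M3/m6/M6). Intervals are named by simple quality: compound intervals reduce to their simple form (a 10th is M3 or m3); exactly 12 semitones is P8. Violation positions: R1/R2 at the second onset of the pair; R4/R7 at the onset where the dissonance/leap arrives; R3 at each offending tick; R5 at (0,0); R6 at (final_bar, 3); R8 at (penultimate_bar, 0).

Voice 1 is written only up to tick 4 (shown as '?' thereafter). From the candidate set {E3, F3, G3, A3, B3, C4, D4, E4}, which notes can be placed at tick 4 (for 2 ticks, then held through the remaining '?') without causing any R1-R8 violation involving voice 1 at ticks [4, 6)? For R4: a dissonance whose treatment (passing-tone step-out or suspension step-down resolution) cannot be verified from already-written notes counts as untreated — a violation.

{C4, E3, G3}

E3: legal
F3: violates R4
G3: legal
A3: violates R4
B3: violates R1
C4: legal
D4: violates R4
E4: violates R2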